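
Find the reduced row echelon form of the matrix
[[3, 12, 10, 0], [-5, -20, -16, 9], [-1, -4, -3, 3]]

[[1, 4, 0, 0], [0, 0, 1, 0], [0, 0, 0, 1]]

Multiply ρ1 by 1/3.
  [  1    4  10/3  0 ]
  [ -5  -20   -16  9 ]
  [ -1   -4    -3  3 ]
Add 5 times ρ1 to ρ2.
  [  1   4  10/3  0 ]
  [  0   0   2/3  9 ]
  [ -1  -4    -3  3 ]
Add ρ1 to ρ3.
  [ 1  4  10/3  0 ]
  [ 0  0   2/3  9 ]
  [ 0  0   1/3  3 ]
Multiply ρ2 by 3/2.
  [ 1  4  10/3     0 ]
  [ 0  0     1  27/2 ]
  [ 0  0   1/3     3 ]
Subtract 1/3 times ρ2 from ρ3.
  [ 1  4  10/3     0 ]
  [ 0  0     1  27/2 ]
  [ 0  0     0  -3/2 ]
Multiply ρ3 by -2/3.
  [ 1  4  10/3     0 ]
  [ 0  0     1  27/2 ]
  [ 0  0     0     1 ]
Subtract 27/2 times ρ3 from ρ2.
  [ 1  4  10/3  0 ]
  [ 0  0     1  0 ]
  [ 0  0     0  1 ]
Subtract 10/3 times ρ2 from ρ1.
  [ 1  4  0  0 ]
  [ 0  0  1  0 ]
  [ 0  0  0  1 ]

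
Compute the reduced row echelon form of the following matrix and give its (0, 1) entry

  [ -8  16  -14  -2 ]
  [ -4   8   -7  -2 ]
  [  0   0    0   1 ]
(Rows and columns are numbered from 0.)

R1 → -1/8·R1
  [  1  -2  7/4  1/4 ]
  [ -4   8   -7   -2 ]
  [  0   0    0    1 ]
R2 → R2 + 4·R1
  [ 1  -2  7/4  1/4 ]
  [ 0   0    0   -1 ]
  [ 0   0    0    1 ]
R2 → -1·R2
  [ 1  -2  7/4  1/4 ]
  [ 0   0    0    1 ]
  [ 0   0    0    1 ]
R3 → R3 − R2
  [ 1  -2  7/4  1/4 ]
  [ 0   0    0    1 ]
  [ 0   0    0    0 ]
R1 → R1 − 1/4·R2
  [ 1  -2  7/4  0 ]
  [ 0   0    0  1 ]
  [ 0   0    0  0 ]

-2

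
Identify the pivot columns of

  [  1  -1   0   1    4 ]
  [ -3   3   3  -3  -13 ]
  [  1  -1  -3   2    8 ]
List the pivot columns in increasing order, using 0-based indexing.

ρ2 := ρ2 + 3·ρ1
  [ 1  -1   0  1   4 ]
  [ 0   0   3  0  -1 ]
  [ 1  -1  -3  2   8 ]
ρ3 := ρ3 − ρ1
  [ 1  -1   0  1   4 ]
  [ 0   0   3  0  -1 ]
  [ 0   0  -3  1   4 ]
ρ2 := 1/3·ρ2
  [ 1  -1   0  1     4 ]
  [ 0   0   1  0  -1/3 ]
  [ 0   0  -3  1     4 ]
ρ3 := ρ3 + 3·ρ2
  [ 1  -1  0  1     4 ]
  [ 0   0  1  0  -1/3 ]
  [ 0   0  0  1     3 ]
ρ1 := ρ1 − ρ3
  [ 1  -1  0  0     1 ]
  [ 0   0  1  0  -1/3 ]
  [ 0   0  0  1     3 ]
Pivot columns are the columns containing a leading 1.

0, 2, 3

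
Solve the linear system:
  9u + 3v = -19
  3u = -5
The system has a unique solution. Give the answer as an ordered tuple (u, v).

(-5/3, -4/3)

Form the augmented matrix and row-reduce:
  [ 9  3  |  -19 ]
  [ 3  0  |   -5 ]
Multiply R1 by 1/9.
  [ 1  1/3  |  -19/9 ]
  [ 3    0  |     -5 ]
Subtract 3 times R1 from R2.
  [ 1  1/3  |  -19/9 ]
  [ 0   -1  |    4/3 ]
Multiply R2 by -1.
  [ 1  1/3  |  -19/9 ]
  [ 0    1  |   -4/3 ]
Subtract 1/3 times R2 from R1.
  [ 1  0  |  -5/3 ]
  [ 0  1  |  -4/3 ]
Reading off the last column: u = -5/3, v = -4/3.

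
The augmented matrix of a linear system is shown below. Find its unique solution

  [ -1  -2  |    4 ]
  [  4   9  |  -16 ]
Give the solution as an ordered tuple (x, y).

(-4, 0)

r1 := -1·r1
r2 := r2 − 4·r1
r1 := r1 − 2·r2
Reading off the last column: x = -4, y = 0.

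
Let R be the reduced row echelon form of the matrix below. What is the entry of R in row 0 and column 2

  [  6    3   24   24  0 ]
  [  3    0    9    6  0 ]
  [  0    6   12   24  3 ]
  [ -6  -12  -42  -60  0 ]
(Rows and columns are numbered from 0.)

R1 ← 1/6·R1
  [  1  1/2    4    4  0 ]
  [  3    0    9    6  0 ]
  [  0    6   12   24  3 ]
  [ -6  -12  -42  -60  0 ]
R2 ← R2 − 3·R1
  [  1   1/2    4    4  0 ]
  [  0  -3/2   -3   -6  0 ]
  [  0     6   12   24  3 ]
  [ -6   -12  -42  -60  0 ]
R4 ← R4 + 6·R1
  [ 1   1/2    4    4  0 ]
  [ 0  -3/2   -3   -6  0 ]
  [ 0     6   12   24  3 ]
  [ 0    -9  -18  -36  0 ]
R2 ← -2/3·R2
  [ 1  1/2    4    4  0 ]
  [ 0    1    2    4  0 ]
  [ 0    6   12   24  3 ]
  [ 0   -9  -18  -36  0 ]
R3 ← R3 − 6·R2
  [ 1  1/2    4    4  0 ]
  [ 0    1    2    4  0 ]
  [ 0    0    0    0  3 ]
  [ 0   -9  -18  -36  0 ]
R4 ← R4 + 9·R2
  [ 1  1/2  4  4  0 ]
  [ 0    1  2  4  0 ]
  [ 0    0  0  0  3 ]
  [ 0    0  0  0  0 ]
R3 ← 1/3·R3
  [ 1  1/2  4  4  0 ]
  [ 0    1  2  4  0 ]
  [ 0    0  0  0  1 ]
  [ 0    0  0  0  0 ]
R1 ← R1 − 1/2·R2
  [ 1  0  3  2  0 ]
  [ 0  1  2  4  0 ]
  [ 0  0  0  0  1 ]
  [ 0  0  0  0  0 ]

3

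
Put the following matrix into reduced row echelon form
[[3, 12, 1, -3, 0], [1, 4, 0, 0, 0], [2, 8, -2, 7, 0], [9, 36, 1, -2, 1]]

[[1, 4, 0, 0, 0], [0, 0, 1, 0, 0], [0, 0, 0, 1, 0], [0, 0, 0, 0, 1]]

ρ1 → 1/3·ρ1
  [ 1   4  1/3  -1  0 ]
  [ 1   4    0   0  0 ]
  [ 2   8   -2   7  0 ]
  [ 9  36    1  -2  1 ]
ρ2 → ρ2 − ρ1
  [ 1   4   1/3  -1  0 ]
  [ 0   0  -1/3   1  0 ]
  [ 2   8    -2   7  0 ]
  [ 9  36     1  -2  1 ]
ρ3 → ρ3 − 2·ρ1
  [ 1   4   1/3  -1  0 ]
  [ 0   0  -1/3   1  0 ]
  [ 0   0  -8/3   9  0 ]
  [ 9  36     1  -2  1 ]
ρ4 → ρ4 − 9·ρ1
  [ 1  4   1/3  -1  0 ]
  [ 0  0  -1/3   1  0 ]
  [ 0  0  -8/3   9  0 ]
  [ 0  0    -2   7  1 ]
ρ2 → -3·ρ2
  [ 1  4   1/3  -1  0 ]
  [ 0  0     1  -3  0 ]
  [ 0  0  -8/3   9  0 ]
  [ 0  0    -2   7  1 ]
ρ3 → ρ3 + 8/3·ρ2
  [ 1  4  1/3  -1  0 ]
  [ 0  0    1  -3  0 ]
  [ 0  0    0   1  0 ]
  [ 0  0   -2   7  1 ]
ρ4 → ρ4 + 2·ρ2
  [ 1  4  1/3  -1  0 ]
  [ 0  0    1  -3  0 ]
  [ 0  0    0   1  0 ]
  [ 0  0    0   1  1 ]
ρ4 → ρ4 − ρ3
  [ 1  4  1/3  -1  0 ]
  [ 0  0    1  -3  0 ]
  [ 0  0    0   1  0 ]
  [ 0  0    0   0  1 ]
ρ2 → ρ2 + 3·ρ3
  [ 1  4  1/3  -1  0 ]
  [ 0  0    1   0  0 ]
  [ 0  0    0   1  0 ]
  [ 0  0    0   0  1 ]
ρ1 → ρ1 + ρ3
  [ 1  4  1/3  0  0 ]
  [ 0  0    1  0  0 ]
  [ 0  0    0  1  0 ]
  [ 0  0    0  0  1 ]
ρ1 → ρ1 − 1/3·ρ2
  [ 1  4  0  0  0 ]
  [ 0  0  1  0  0 ]
  [ 0  0  0  1  0 ]
  [ 0  0  0  0  1 ]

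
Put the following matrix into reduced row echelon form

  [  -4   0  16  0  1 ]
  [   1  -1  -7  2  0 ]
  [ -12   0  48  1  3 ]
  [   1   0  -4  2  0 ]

[[1, 0, -4, 0, 0], [0, 1, 3, 0, 0], [0, 0, 0, 1, 0], [0, 0, 0, 0, 1]]

R1 → -1/4·R1
  [   1   0  -4  0  -1/4 ]
  [   1  -1  -7  2     0 ]
  [ -12   0  48  1     3 ]
  [   1   0  -4  2     0 ]
R2 → R2 − R1
  [   1   0  -4  0  -1/4 ]
  [   0  -1  -3  2   1/4 ]
  [ -12   0  48  1     3 ]
  [   1   0  -4  2     0 ]
R3 → R3 + 12·R1
  [ 1   0  -4  0  -1/4 ]
  [ 0  -1  -3  2   1/4 ]
  [ 0   0   0  1     0 ]
  [ 1   0  -4  2     0 ]
R4 → R4 − R1
  [ 1   0  -4  0  -1/4 ]
  [ 0  -1  -3  2   1/4 ]
  [ 0   0   0  1     0 ]
  [ 0   0   0  2   1/4 ]
R2 → -1·R2
  [ 1  0  -4   0  -1/4 ]
  [ 0  1   3  -2  -1/4 ]
  [ 0  0   0   1     0 ]
  [ 0  0   0   2   1/4 ]
R4 → R4 − 2·R3
  [ 1  0  -4   0  -1/4 ]
  [ 0  1   3  -2  -1/4 ]
  [ 0  0   0   1     0 ]
  [ 0  0   0   0   1/4 ]
R4 → 4·R4
  [ 1  0  -4   0  -1/4 ]
  [ 0  1   3  -2  -1/4 ]
  [ 0  0   0   1     0 ]
  [ 0  0   0   0     1 ]
R2 → R2 + 1/4·R4
  [ 1  0  -4   0  -1/4 ]
  [ 0  1   3  -2     0 ]
  [ 0  0   0   1     0 ]
  [ 0  0   0   0     1 ]
R1 → R1 + 1/4·R4
  [ 1  0  -4   0  0 ]
  [ 0  1   3  -2  0 ]
  [ 0  0   0   1  0 ]
  [ 0  0   0   0  1 ]
R2 → R2 + 2·R3
  [ 1  0  -4  0  0 ]
  [ 0  1   3  0  0 ]
  [ 0  0   0  1  0 ]
  [ 0  0   0  0  1 ]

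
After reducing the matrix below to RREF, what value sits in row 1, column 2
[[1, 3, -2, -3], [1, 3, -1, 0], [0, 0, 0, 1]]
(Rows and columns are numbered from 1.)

3

R2 → R2 − R1
R2 → R2 − 3·R3
R1 → R1 + 3·R3
R1 → R1 + 2·R2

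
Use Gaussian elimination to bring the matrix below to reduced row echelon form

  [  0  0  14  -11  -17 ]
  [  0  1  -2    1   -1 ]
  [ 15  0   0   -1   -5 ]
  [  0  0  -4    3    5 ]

Swap ρ1 and ρ3.
  [ 15  0   0   -1   -5 ]
  [  0  1  -2    1   -1 ]
  [  0  0  14  -11  -17 ]
  [  0  0  -4    3    5 ]
Multiply ρ1 by 1/15.
  [ 1  0   0  -1/15  -1/3 ]
  [ 0  1  -2      1    -1 ]
  [ 0  0  14    -11   -17 ]
  [ 0  0  -4      3     5 ]
Multiply ρ3 by 1/14.
  [ 1  0   0   -1/15    -1/3 ]
  [ 0  1  -2       1      -1 ]
  [ 0  0   1  -11/14  -17/14 ]
  [ 0  0  -4       3       5 ]
Add 4 times ρ3 to ρ4.
  [ 1  0   0   -1/15    -1/3 ]
  [ 0  1  -2       1      -1 ]
  [ 0  0   1  -11/14  -17/14 ]
  [ 0  0   0    -1/7     1/7 ]
Multiply ρ4 by -7.
  [ 1  0   0   -1/15    -1/3 ]
  [ 0  1  -2       1      -1 ]
  [ 0  0   1  -11/14  -17/14 ]
  [ 0  0   0       1      -1 ]
Add 11/14 times ρ4 to ρ3.
  [ 1  0   0  -1/15  -1/3 ]
  [ 0  1  -2      1    -1 ]
  [ 0  0   1      0    -2 ]
  [ 0  0   0      1    -1 ]
Subtract ρ4 from ρ2.
  [ 1  0   0  -1/15  -1/3 ]
  [ 0  1  -2      0     0 ]
  [ 0  0   1      0    -2 ]
  [ 0  0   0      1    -1 ]
Add 1/15 times ρ4 to ρ1.
  [ 1  0   0  0  -2/5 ]
  [ 0  1  -2  0     0 ]
  [ 0  0   1  0    -2 ]
  [ 0  0   0  1    -1 ]
Add 2 times ρ3 to ρ2.
  [ 1  0  0  0  -2/5 ]
  [ 0  1  0  0    -4 ]
  [ 0  0  1  0    -2 ]
  [ 0  0  0  1    -1 ]

[[1, 0, 0, 0, -2/5], [0, 1, 0, 0, -4], [0, 0, 1, 0, -2], [0, 0, 0, 1, -1]]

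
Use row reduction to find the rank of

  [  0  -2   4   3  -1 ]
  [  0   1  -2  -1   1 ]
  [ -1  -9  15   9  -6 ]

rank = 3

ρ1 ↔ ρ3
  [ -1  -9  15   9  -6 ]
  [  0   1  -2  -1   1 ]
  [  0  -2   4   3  -1 ]
ρ1 ← -1·ρ1
  [ 1   9  -15  -9   6 ]
  [ 0   1   -2  -1   1 ]
  [ 0  -2    4   3  -1 ]
ρ3 ← ρ3 + 2·ρ2
  [ 1  9  -15  -9  6 ]
  [ 0  1   -2  -1  1 ]
  [ 0  0    0   1  1 ]
ρ2 ← ρ2 + ρ3
  [ 1  9  -15  -9  6 ]
  [ 0  1   -2   0  2 ]
  [ 0  0    0   1  1 ]
ρ1 ← ρ1 + 9·ρ3
  [ 1  9  -15  0  15 ]
  [ 0  1   -2  0   2 ]
  [ 0  0    0  1   1 ]
ρ1 ← ρ1 − 9·ρ2
  [ 1  0   3  0  -3 ]
  [ 0  1  -2  0   2 ]
  [ 0  0   0  1   1 ]
The reduced form has 3 nonzero rows.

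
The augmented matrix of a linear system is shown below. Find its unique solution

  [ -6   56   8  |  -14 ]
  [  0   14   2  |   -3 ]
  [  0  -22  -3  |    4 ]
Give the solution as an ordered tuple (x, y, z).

(1/3, 1/2, -5)

R1 -> -1/6·R1
  [ 1  -28/3  -4/3  |  7/3 ]
  [ 0     14     2  |   -3 ]
  [ 0    -22    -3  |    4 ]
R2 -> 1/14·R2
  [ 1  -28/3  -4/3  |    7/3 ]
  [ 0      1   1/7  |  -3/14 ]
  [ 0    -22    -3  |      4 ]
R3 -> R3 + 22·R2
  [ 1  -28/3  -4/3  |    7/3 ]
  [ 0      1   1/7  |  -3/14 ]
  [ 0      0   1/7  |   -5/7 ]
R3 -> 7·R3
  [ 1  -28/3  -4/3  |    7/3 ]
  [ 0      1   1/7  |  -3/14 ]
  [ 0      0     1  |     -5 ]
R2 -> R2 − 1/7·R3
  [ 1  -28/3  -4/3  |  7/3 ]
  [ 0      1     0  |  1/2 ]
  [ 0      0     1  |   -5 ]
R1 -> R1 + 4/3·R3
  [ 1  -28/3  0  |  -13/3 ]
  [ 0      1  0  |    1/2 ]
  [ 0      0  1  |     -5 ]
R1 -> R1 + 28/3·R2
  [ 1  0  0  |  1/3 ]
  [ 0  1  0  |  1/2 ]
  [ 0  0  1  |   -5 ]
Reading off the last column: x = 1/3, y = 1/2, z = -5.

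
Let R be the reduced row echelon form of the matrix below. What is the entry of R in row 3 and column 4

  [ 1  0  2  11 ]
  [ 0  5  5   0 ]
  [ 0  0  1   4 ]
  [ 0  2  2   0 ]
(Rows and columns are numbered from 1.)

4

R2 -> 1/5·R2
  [ 1  0  2  11 ]
  [ 0  1  1   0 ]
  [ 0  0  1   4 ]
  [ 0  2  2   0 ]
R4 -> R4 − 2·R2
  [ 1  0  2  11 ]
  [ 0  1  1   0 ]
  [ 0  0  1   4 ]
  [ 0  0  0   0 ]
R2 -> R2 − R3
  [ 1  0  2  11 ]
  [ 0  1  0  -4 ]
  [ 0  0  1   4 ]
  [ 0  0  0   0 ]
R1 -> R1 − 2·R3
  [ 1  0  0   3 ]
  [ 0  1  0  -4 ]
  [ 0  0  1   4 ]
  [ 0  0  0   0 ]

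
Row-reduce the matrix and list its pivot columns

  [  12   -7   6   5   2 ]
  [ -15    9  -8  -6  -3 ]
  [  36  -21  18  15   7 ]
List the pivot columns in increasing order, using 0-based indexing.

R1 → 1/12·R1
  [   1  -7/12  1/2  5/12  1/6 ]
  [ -15      9   -8    -6   -3 ]
  [  36    -21   18    15    7 ]
R2 → R2 + 15·R1
  [  1  -7/12   1/2  5/12   1/6 ]
  [  0    1/4  -1/2   1/4  -1/2 ]
  [ 36    -21    18    15     7 ]
R3 → R3 − 36·R1
  [ 1  -7/12   1/2  5/12   1/6 ]
  [ 0    1/4  -1/2   1/4  -1/2 ]
  [ 0      0     0     0     1 ]
R2 → 4·R2
  [ 1  -7/12  1/2  5/12  1/6 ]
  [ 0      1   -2     1   -2 ]
  [ 0      0    0     0    1 ]
R2 → R2 + 2·R3
  [ 1  -7/12  1/2  5/12  1/6 ]
  [ 0      1   -2     1    0 ]
  [ 0      0    0     0    1 ]
R1 → R1 − 1/6·R3
  [ 1  -7/12  1/2  5/12  0 ]
  [ 0      1   -2     1  0 ]
  [ 0      0    0     0  1 ]
R1 → R1 + 7/12·R2
  [ 1  0  -2/3  1  0 ]
  [ 0  1    -2  1  0 ]
  [ 0  0     0  0  1 ]
Pivot columns are the columns containing a leading 1.

0, 1, 4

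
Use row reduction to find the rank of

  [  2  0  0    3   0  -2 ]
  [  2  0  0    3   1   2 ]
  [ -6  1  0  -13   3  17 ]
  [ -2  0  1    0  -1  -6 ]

rank = 4

R1 -> 1/2·R1
  [  1  0  0  3/2   0  -1 ]
  [  2  0  0    3   1   2 ]
  [ -6  1  0  -13   3  17 ]
  [ -2  0  1    0  -1  -6 ]
R2 -> R2 − 2·R1
  [  1  0  0  3/2   0  -1 ]
  [  0  0  0    0   1   4 ]
  [ -6  1  0  -13   3  17 ]
  [ -2  0  1    0  -1  -6 ]
R3 -> R3 + 6·R1
  [  1  0  0  3/2   0  -1 ]
  [  0  0  0    0   1   4 ]
  [  0  1  0   -4   3  11 ]
  [ -2  0  1    0  -1  -6 ]
R4 -> R4 + 2·R1
  [ 1  0  0  3/2   0  -1 ]
  [ 0  0  0    0   1   4 ]
  [ 0  1  0   -4   3  11 ]
  [ 0  0  1    3  -1  -8 ]
R2 <-> R3
  [ 1  0  0  3/2   0  -1 ]
  [ 0  1  0   -4   3  11 ]
  [ 0  0  0    0   1   4 ]
  [ 0  0  1    3  -1  -8 ]
R3 <-> R4
  [ 1  0  0  3/2   0  -1 ]
  [ 0  1  0   -4   3  11 ]
  [ 0  0  1    3  -1  -8 ]
  [ 0  0  0    0   1   4 ]
R3 -> R3 + R4
  [ 1  0  0  3/2  0  -1 ]
  [ 0  1  0   -4  3  11 ]
  [ 0  0  1    3  0  -4 ]
  [ 0  0  0    0  1   4 ]
R2 -> R2 − 3·R4
  [ 1  0  0  3/2  0  -1 ]
  [ 0  1  0   -4  0  -1 ]
  [ 0  0  1    3  0  -4 ]
  [ 0  0  0    0  1   4 ]
The reduced form has 4 nonzero rows.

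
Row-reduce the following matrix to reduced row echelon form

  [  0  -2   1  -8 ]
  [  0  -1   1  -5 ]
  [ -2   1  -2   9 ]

[[1, 0, 0, -1], [0, 1, 0, 3], [0, 0, 1, -2]]

R1 ↔ R3
R1 → -1/2·R1
R2 → -1·R2
R3 → R3 + 2·R2
R3 → -1·R3
R2 → R2 + R3
R1 → R1 − R3
R1 → R1 + 1/2·R2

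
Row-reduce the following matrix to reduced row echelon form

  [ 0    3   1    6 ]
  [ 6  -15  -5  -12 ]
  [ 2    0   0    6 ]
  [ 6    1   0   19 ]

[[1, 0, 0, 3], [0, 1, 0, 1], [0, 0, 1, 3], [0, 0, 0, 0]]

ρ1 <=> ρ2
  [ 6  -15  -5  -12 ]
  [ 0    3   1    6 ]
  [ 2    0   0    6 ]
  [ 6    1   0   19 ]
ρ1 := 1/6·ρ1
  [ 1  -5/2  -5/6  -2 ]
  [ 0     3     1   6 ]
  [ 2     0     0   6 ]
  [ 6     1     0  19 ]
ρ3 := ρ3 − 2·ρ1
  [ 1  -5/2  -5/6  -2 ]
  [ 0     3     1   6 ]
  [ 0     5   5/3  10 ]
  [ 6     1     0  19 ]
ρ4 := ρ4 − 6·ρ1
  [ 1  -5/2  -5/6  -2 ]
  [ 0     3     1   6 ]
  [ 0     5   5/3  10 ]
  [ 0    16     5  31 ]
ρ2 := 1/3·ρ2
  [ 1  -5/2  -5/6  -2 ]
  [ 0     1   1/3   2 ]
  [ 0     5   5/3  10 ]
  [ 0    16     5  31 ]
ρ3 := ρ3 − 5·ρ2
  [ 1  -5/2  -5/6  -2 ]
  [ 0     1   1/3   2 ]
  [ 0     0     0   0 ]
  [ 0    16     5  31 ]
ρ4 := ρ4 − 16·ρ2
  [ 1  -5/2  -5/6  -2 ]
  [ 0     1   1/3   2 ]
  [ 0     0     0   0 ]
  [ 0     0  -1/3  -1 ]
ρ3 <=> ρ4
  [ 1  -5/2  -5/6  -2 ]
  [ 0     1   1/3   2 ]
  [ 0     0  -1/3  -1 ]
  [ 0     0     0   0 ]
ρ3 := -3·ρ3
  [ 1  -5/2  -5/6  -2 ]
  [ 0     1   1/3   2 ]
  [ 0     0     1   3 ]
  [ 0     0     0   0 ]
ρ2 := ρ2 − 1/3·ρ3
  [ 1  -5/2  -5/6  -2 ]
  [ 0     1     0   1 ]
  [ 0     0     1   3 ]
  [ 0     0     0   0 ]
ρ1 := ρ1 + 5/6·ρ3
  [ 1  -5/2  0  1/2 ]
  [ 0     1  0    1 ]
  [ 0     0  1    3 ]
  [ 0     0  0    0 ]
ρ1 := ρ1 + 5/2·ρ2
  [ 1  0  0  3 ]
  [ 0  1  0  1 ]
  [ 0  0  1  3 ]
  [ 0  0  0  0 ]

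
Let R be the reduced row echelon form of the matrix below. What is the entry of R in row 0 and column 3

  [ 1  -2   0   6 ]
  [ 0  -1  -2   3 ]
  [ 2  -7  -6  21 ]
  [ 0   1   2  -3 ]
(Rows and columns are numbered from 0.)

0

R3 -> R3 − 2·R1
  [ 1  -2   0   6 ]
  [ 0  -1  -2   3 ]
  [ 0  -3  -6   9 ]
  [ 0   1   2  -3 ]
R2 -> -1·R2
  [ 1  -2   0   6 ]
  [ 0   1   2  -3 ]
  [ 0  -3  -6   9 ]
  [ 0   1   2  -3 ]
R3 -> R3 + 3·R2
  [ 1  -2  0   6 ]
  [ 0   1  2  -3 ]
  [ 0   0  0   0 ]
  [ 0   1  2  -3 ]
R4 -> R4 − R2
  [ 1  -2  0   6 ]
  [ 0   1  2  -3 ]
  [ 0   0  0   0 ]
  [ 0   0  0   0 ]
R1 -> R1 + 2·R2
  [ 1  0  4   0 ]
  [ 0  1  2  -3 ]
  [ 0  0  0   0 ]
  [ 0  0  0   0 ]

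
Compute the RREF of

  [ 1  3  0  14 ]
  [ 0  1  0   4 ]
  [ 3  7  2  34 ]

[[1, 0, 0, 2], [0, 1, 0, 4], [0, 0, 1, 0]]

Subtract 3 times R1 from R3.
  [ 1   3  0  14 ]
  [ 0   1  0   4 ]
  [ 0  -2  2  -8 ]
Add 2 times R2 to R3.
  [ 1  3  0  14 ]
  [ 0  1  0   4 ]
  [ 0  0  2   0 ]
Multiply R3 by 1/2.
  [ 1  3  0  14 ]
  [ 0  1  0   4 ]
  [ 0  0  1   0 ]
Subtract 3 times R2 from R1.
  [ 1  0  0  2 ]
  [ 0  1  0  4 ]
  [ 0  0  1  0 ]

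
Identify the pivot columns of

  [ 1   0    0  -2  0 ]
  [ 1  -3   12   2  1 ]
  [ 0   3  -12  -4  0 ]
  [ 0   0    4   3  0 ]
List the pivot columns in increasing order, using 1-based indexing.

R2 := R2 − R1
  [ 1   0    0  -2  0 ]
  [ 0  -3   12   4  1 ]
  [ 0   3  -12  -4  0 ]
  [ 0   0    4   3  0 ]
R2 := -1/3·R2
  [ 1  0    0    -2     0 ]
  [ 0  1   -4  -4/3  -1/3 ]
  [ 0  3  -12    -4     0 ]
  [ 0  0    4     3     0 ]
R3 := R3 − 3·R2
  [ 1  0   0    -2     0 ]
  [ 0  1  -4  -4/3  -1/3 ]
  [ 0  0   0     0     1 ]
  [ 0  0   4     3     0 ]
R3 <-> R4
  [ 1  0   0    -2     0 ]
  [ 0  1  -4  -4/3  -1/3 ]
  [ 0  0   4     3     0 ]
  [ 0  0   0     0     1 ]
R3 := 1/4·R3
  [ 1  0   0    -2     0 ]
  [ 0  1  -4  -4/3  -1/3 ]
  [ 0  0   1   3/4     0 ]
  [ 0  0   0     0     1 ]
R2 := R2 + 1/3·R4
  [ 1  0   0    -2  0 ]
  [ 0  1  -4  -4/3  0 ]
  [ 0  0   1   3/4  0 ]
  [ 0  0   0     0  1 ]
R2 := R2 + 4·R3
  [ 1  0  0   -2  0 ]
  [ 0  1  0  5/3  0 ]
  [ 0  0  1  3/4  0 ]
  [ 0  0  0    0  1 ]
Pivot columns are the columns containing a leading 1.

1, 2, 3, 5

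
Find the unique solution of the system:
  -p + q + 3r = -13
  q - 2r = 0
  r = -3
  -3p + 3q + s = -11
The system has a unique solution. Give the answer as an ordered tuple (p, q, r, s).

Form the augmented matrix and row-reduce:
  [ -1  1   3  0  |  -13 ]
  [  0  1  -2  0  |    0 ]
  [  0  0   1  0  |   -3 ]
  [ -3  3   0  1  |  -11 ]
Multiply ρ1 by -1.
  [  1  -1  -3  0  |   13 ]
  [  0   1  -2  0  |    0 ]
  [  0   0   1  0  |   -3 ]
  [ -3   3   0  1  |  -11 ]
Add 3 times ρ1 to ρ4.
  [ 1  -1  -3  0  |  13 ]
  [ 0   1  -2  0  |   0 ]
  [ 0   0   1  0  |  -3 ]
  [ 0   0  -9  1  |  28 ]
Add 9 times ρ3 to ρ4.
  [ 1  -1  -3  0  |  13 ]
  [ 0   1  -2  0  |   0 ]
  [ 0   0   1  0  |  -3 ]
  [ 0   0   0  1  |   1 ]
Add 2 times ρ3 to ρ2.
  [ 1  -1  -3  0  |  13 ]
  [ 0   1   0  0  |  -6 ]
  [ 0   0   1  0  |  -3 ]
  [ 0   0   0  1  |   1 ]
Add 3 times ρ3 to ρ1.
  [ 1  -1  0  0  |   4 ]
  [ 0   1  0  0  |  -6 ]
  [ 0   0  1  0  |  -3 ]
  [ 0   0  0  1  |   1 ]
Add ρ2 to ρ1.
  [ 1  0  0  0  |  -2 ]
  [ 0  1  0  0  |  -6 ]
  [ 0  0  1  0  |  -3 ]
  [ 0  0  0  1  |   1 ]
Reading off the last column: p = -2, q = -6, r = -3, s = 1.

(-2, -6, -3, 1)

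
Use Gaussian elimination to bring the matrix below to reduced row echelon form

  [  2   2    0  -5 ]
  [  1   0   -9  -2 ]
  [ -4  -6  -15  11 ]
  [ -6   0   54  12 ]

Multiply ρ1 by 1/2.
Subtract ρ1 from ρ2.
Add 4 times ρ1 to ρ3.
Add 6 times ρ1 to ρ4.
Multiply ρ2 by -1.
Add 2 times ρ2 to ρ3.
Subtract 6 times ρ2 from ρ4.
Multiply ρ3 by 1/3.
Subtract 9 times ρ3 from ρ2.
Subtract ρ2 from ρ1.

[[1, 0, 0, -2], [0, 1, 0, -1/2], [0, 0, 1, 0], [0, 0, 0, 0]]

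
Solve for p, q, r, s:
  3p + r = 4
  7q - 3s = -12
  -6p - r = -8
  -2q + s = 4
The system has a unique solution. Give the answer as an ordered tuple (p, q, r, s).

(4/3, 0, 0, 4)

Form the augmented matrix and row-reduce:
  [  3   0   1   0  |    4 ]
  [  0   7   0  -3  |  -12 ]
  [ -6   0  -1   0  |   -8 ]
  [  0  -2   0   1  |    4 ]
Multiply r1 by 1/3.
Add 6 times r1 to r3.
Multiply r2 by 1/7.
Add 2 times r2 to r4.
Multiply r4 by 7.
Add 3/7 times r4 to r2.
Subtract 1/3 times r3 from r1.
Reading off the last column: p = 4/3, q = 0, r = 0, s = 4.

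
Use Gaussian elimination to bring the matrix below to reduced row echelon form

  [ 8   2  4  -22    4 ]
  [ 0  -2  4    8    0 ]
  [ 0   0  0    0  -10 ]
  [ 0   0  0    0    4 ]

[[1, 0, 1, -7/4, 0], [0, 1, -2, -4, 0], [0, 0, 0, 0, 1], [0, 0, 0, 0, 0]]

r1 ← 1/8·r1
  [ 1  1/4  1/2  -11/4  1/2 ]
  [ 0   -2    4      8    0 ]
  [ 0    0    0      0  -10 ]
  [ 0    0    0      0    4 ]
r2 ← -1/2·r2
  [ 1  1/4  1/2  -11/4  1/2 ]
  [ 0    1   -2     -4    0 ]
  [ 0    0    0      0  -10 ]
  [ 0    0    0      0    4 ]
r3 ← -1/10·r3
  [ 1  1/4  1/2  -11/4  1/2 ]
  [ 0    1   -2     -4    0 ]
  [ 0    0    0      0    1 ]
  [ 0    0    0      0    4 ]
r4 ← r4 − 4·r3
  [ 1  1/4  1/2  -11/4  1/2 ]
  [ 0    1   -2     -4    0 ]
  [ 0    0    0      0    1 ]
  [ 0    0    0      0    0 ]
r1 ← r1 − 1/2·r3
  [ 1  1/4  1/2  -11/4  0 ]
  [ 0    1   -2     -4  0 ]
  [ 0    0    0      0  1 ]
  [ 0    0    0      0  0 ]
r1 ← r1 − 1/4·r2
  [ 1  0   1  -7/4  0 ]
  [ 0  1  -2    -4  0 ]
  [ 0  0   0     0  1 ]
  [ 0  0   0     0  0 ]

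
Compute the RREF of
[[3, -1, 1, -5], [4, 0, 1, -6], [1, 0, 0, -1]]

r1 → 1/3·r1
r2 → r2 − 4·r1
r3 → r3 − r1
r2 → 3/4·r2
r3 → r3 − 1/3·r2
r3 → -4·r3
r2 → r2 + 1/4·r3
r1 → r1 − 1/3·r3
r1 → r1 + 1/3·r2

[[1, 0, 0, -1], [0, 1, 0, 0], [0, 0, 1, -2]]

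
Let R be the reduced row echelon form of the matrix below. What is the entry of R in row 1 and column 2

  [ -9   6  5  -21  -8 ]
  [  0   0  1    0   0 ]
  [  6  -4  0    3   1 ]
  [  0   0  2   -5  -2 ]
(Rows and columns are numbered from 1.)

R1 ← -1/9·R1
  [ 1  -2/3  -5/9  7/3  8/9 ]
  [ 0     0     1    0    0 ]
  [ 6    -4     0    3    1 ]
  [ 0     0     2   -5   -2 ]
R3 ← R3 − 6·R1
  [ 1  -2/3  -5/9  7/3    8/9 ]
  [ 0     0     1    0      0 ]
  [ 0     0  10/3  -11  -13/3 ]
  [ 0     0     2   -5     -2 ]
R3 ← R3 − 10/3·R2
  [ 1  -2/3  -5/9  7/3    8/9 ]
  [ 0     0     1    0      0 ]
  [ 0     0     0  -11  -13/3 ]
  [ 0     0     2   -5     -2 ]
R4 ← R4 − 2·R2
  [ 1  -2/3  -5/9  7/3    8/9 ]
  [ 0     0     1    0      0 ]
  [ 0     0     0  -11  -13/3 ]
  [ 0     0     0   -5     -2 ]
R3 ← -1/11·R3
  [ 1  -2/3  -5/9  7/3    8/9 ]
  [ 0     0     1    0      0 ]
  [ 0     0     0    1  13/33 ]
  [ 0     0     0   -5     -2 ]
R4 ← R4 + 5·R3
  [ 1  -2/3  -5/9  7/3    8/9 ]
  [ 0     0     1    0      0 ]
  [ 0     0     0    1  13/33 ]
  [ 0     0     0    0  -1/33 ]
R4 ← -33·R4
  [ 1  -2/3  -5/9  7/3    8/9 ]
  [ 0     0     1    0      0 ]
  [ 0     0     0    1  13/33 ]
  [ 0     0     0    0      1 ]
R3 ← R3 − 13/33·R4
  [ 1  -2/3  -5/9  7/3  8/9 ]
  [ 0     0     1    0    0 ]
  [ 0     0     0    1    0 ]
  [ 0     0     0    0    1 ]
R1 ← R1 − 8/9·R4
  [ 1  -2/3  -5/9  7/3  0 ]
  [ 0     0     1    0  0 ]
  [ 0     0     0    1  0 ]
  [ 0     0     0    0  1 ]
R1 ← R1 − 7/3·R3
  [ 1  -2/3  -5/9  0  0 ]
  [ 0     0     1  0  0 ]
  [ 0     0     0  1  0 ]
  [ 0     0     0  0  1 ]
R1 ← R1 + 5/9·R2
  [ 1  -2/3  0  0  0 ]
  [ 0     0  1  0  0 ]
  [ 0     0  0  1  0 ]
  [ 0     0  0  0  1 ]

-2/3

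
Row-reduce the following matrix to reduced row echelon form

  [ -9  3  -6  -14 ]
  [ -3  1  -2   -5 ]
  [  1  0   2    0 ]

ρ1 -> -1/9·ρ1
  [  1  -1/3  2/3  14/9 ]
  [ -3     1   -2    -5 ]
  [  1     0    2     0 ]
ρ2 -> ρ2 + 3·ρ1
  [ 1  -1/3  2/3  14/9 ]
  [ 0     0    0  -1/3 ]
  [ 1     0    2     0 ]
ρ3 -> ρ3 − ρ1
  [ 1  -1/3  2/3   14/9 ]
  [ 0     0    0   -1/3 ]
  [ 0   1/3  4/3  -14/9 ]
ρ2 ↔ ρ3
  [ 1  -1/3  2/3   14/9 ]
  [ 0   1/3  4/3  -14/9 ]
  [ 0     0    0   -1/3 ]
ρ2 -> 3·ρ2
  [ 1  -1/3  2/3   14/9 ]
  [ 0     1    4  -14/3 ]
  [ 0     0    0   -1/3 ]
ρ3 -> -3·ρ3
  [ 1  -1/3  2/3   14/9 ]
  [ 0     1    4  -14/3 ]
  [ 0     0    0      1 ]
ρ2 -> ρ2 + 14/3·ρ3
  [ 1  -1/3  2/3  14/9 ]
  [ 0     1    4     0 ]
  [ 0     0    0     1 ]
ρ1 -> ρ1 − 14/9·ρ3
  [ 1  -1/3  2/3  0 ]
  [ 0     1    4  0 ]
  [ 0     0    0  1 ]
ρ1 -> ρ1 + 1/3·ρ2
  [ 1  0  2  0 ]
  [ 0  1  4  0 ]
  [ 0  0  0  1 ]

[[1, 0, 2, 0], [0, 1, 4, 0], [0, 0, 0, 1]]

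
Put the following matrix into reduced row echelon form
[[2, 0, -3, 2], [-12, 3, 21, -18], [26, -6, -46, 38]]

ρ1 → 1/2·ρ1
  [   1   0  -3/2    1 ]
  [ -12   3    21  -18 ]
  [  26  -6   -46   38 ]
ρ2 → ρ2 + 12·ρ1
  [  1   0  -3/2   1 ]
  [  0   3     3  -6 ]
  [ 26  -6   -46  38 ]
ρ3 → ρ3 − 26·ρ1
  [ 1   0  -3/2   1 ]
  [ 0   3     3  -6 ]
  [ 0  -6    -7  12 ]
ρ2 → 1/3·ρ2
  [ 1   0  -3/2   1 ]
  [ 0   1     1  -2 ]
  [ 0  -6    -7  12 ]
ρ3 → ρ3 + 6·ρ2
  [ 1  0  -3/2   1 ]
  [ 0  1     1  -2 ]
  [ 0  0    -1   0 ]
ρ3 → -1·ρ3
  [ 1  0  -3/2   1 ]
  [ 0  1     1  -2 ]
  [ 0  0     1   0 ]
ρ2 → ρ2 − ρ3
  [ 1  0  -3/2   1 ]
  [ 0  1     0  -2 ]
  [ 0  0     1   0 ]
ρ1 → ρ1 + 3/2·ρ3
  [ 1  0  0   1 ]
  [ 0  1  0  -2 ]
  [ 0  0  1   0 ]

[[1, 0, 0, 1], [0, 1, 0, -2], [0, 0, 1, 0]]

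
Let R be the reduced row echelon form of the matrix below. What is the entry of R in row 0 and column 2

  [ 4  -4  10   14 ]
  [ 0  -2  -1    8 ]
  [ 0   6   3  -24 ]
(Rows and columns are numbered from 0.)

3

R1 → 1/4·R1
  [ 1  -1  5/2  7/2 ]
  [ 0  -2   -1    8 ]
  [ 0   6    3  -24 ]
R2 → -1/2·R2
  [ 1  -1  5/2  7/2 ]
  [ 0   1  1/2   -4 ]
  [ 0   6    3  -24 ]
R3 → R3 − 6·R2
  [ 1  -1  5/2  7/2 ]
  [ 0   1  1/2   -4 ]
  [ 0   0    0    0 ]
R1 → R1 + R2
  [ 1  0    3  -1/2 ]
  [ 0  1  1/2    -4 ]
  [ 0  0    0     0 ]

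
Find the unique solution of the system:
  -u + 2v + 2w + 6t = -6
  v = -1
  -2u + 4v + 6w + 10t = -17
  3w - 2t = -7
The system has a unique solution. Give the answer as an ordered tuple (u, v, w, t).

(3, -1, -2, 1/2)

Form the augmented matrix and row-reduce:
  [ -1  2  2   6  |   -6 ]
  [  0  1  0   0  |   -1 ]
  [ -2  4  6  10  |  -17 ]
  [  0  0  3  -2  |   -7 ]
R1 ← -1·R1
  [  1  -2  -2  -6  |    6 ]
  [  0   1   0   0  |   -1 ]
  [ -2   4   6  10  |  -17 ]
  [  0   0   3  -2  |   -7 ]
R3 ← R3 + 2·R1
  [ 1  -2  -2  -6  |   6 ]
  [ 0   1   0   0  |  -1 ]
  [ 0   0   2  -2  |  -5 ]
  [ 0   0   3  -2  |  -7 ]
R3 ← 1/2·R3
  [ 1  -2  -2  -6  |     6 ]
  [ 0   1   0   0  |    -1 ]
  [ 0   0   1  -1  |  -5/2 ]
  [ 0   0   3  -2  |    -7 ]
R4 ← R4 − 3·R3
  [ 1  -2  -2  -6  |     6 ]
  [ 0   1   0   0  |    -1 ]
  [ 0   0   1  -1  |  -5/2 ]
  [ 0   0   0   1  |   1/2 ]
R3 ← R3 + R4
  [ 1  -2  -2  -6  |    6 ]
  [ 0   1   0   0  |   -1 ]
  [ 0   0   1   0  |   -2 ]
  [ 0   0   0   1  |  1/2 ]
R1 ← R1 + 6·R4
  [ 1  -2  -2  0  |    9 ]
  [ 0   1   0  0  |   -1 ]
  [ 0   0   1  0  |   -2 ]
  [ 0   0   0  1  |  1/2 ]
R1 ← R1 + 2·R3
  [ 1  -2  0  0  |    5 ]
  [ 0   1  0  0  |   -1 ]
  [ 0   0  1  0  |   -2 ]
  [ 0   0  0  1  |  1/2 ]
R1 ← R1 + 2·R2
  [ 1  0  0  0  |    3 ]
  [ 0  1  0  0  |   -1 ]
  [ 0  0  1  0  |   -2 ]
  [ 0  0  0  1  |  1/2 ]
Reading off the last column: u = 3, v = -1, w = -2, t = 1/2.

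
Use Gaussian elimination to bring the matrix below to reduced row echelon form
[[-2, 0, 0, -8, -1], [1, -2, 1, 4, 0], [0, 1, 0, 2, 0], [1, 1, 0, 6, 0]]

R1 → -1/2·R1
R2 → R2 − R1
R4 → R4 − R1
R2 → -1/2·R2
R3 → R3 − R2
R4 → R4 − R2
R3 → 2·R3
R4 → R4 − 1/2·R3
R4 → -2·R4
R3 → R3 + 1/2·R4
R2 → R2 − 1/4·R4
R1 → R1 − 1/2·R4
R2 → R2 + 1/2·R3

[[1, 0, 0, 4, 0], [0, 1, 0, 2, 0], [0, 0, 1, 4, 0], [0, 0, 0, 0, 1]]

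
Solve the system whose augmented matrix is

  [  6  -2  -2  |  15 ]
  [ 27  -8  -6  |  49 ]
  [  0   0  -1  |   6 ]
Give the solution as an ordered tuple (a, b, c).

(1/3, -1/2, -6)

R1 → 1/6·R1
  [  1  -1/3  -1/3  |  5/2 ]
  [ 27    -8    -6  |   49 ]
  [  0     0    -1  |    6 ]
R2 → R2 − 27·R1
  [ 1  -1/3  -1/3  |    5/2 ]
  [ 0     1     3  |  -37/2 ]
  [ 0     0    -1  |      6 ]
R3 → -1·R3
  [ 1  -1/3  -1/3  |    5/2 ]
  [ 0     1     3  |  -37/2 ]
  [ 0     0     1  |     -6 ]
R2 → R2 − 3·R3
  [ 1  -1/3  -1/3  |   5/2 ]
  [ 0     1     0  |  -1/2 ]
  [ 0     0     1  |    -6 ]
R1 → R1 + 1/3·R3
  [ 1  -1/3  0  |   1/2 ]
  [ 0     1  0  |  -1/2 ]
  [ 0     0  1  |    -6 ]
R1 → R1 + 1/3·R2
  [ 1  0  0  |   1/3 ]
  [ 0  1  0  |  -1/2 ]
  [ 0  0  1  |    -6 ]
Reading off the last column: a = 1/3, b = -1/2, c = -6.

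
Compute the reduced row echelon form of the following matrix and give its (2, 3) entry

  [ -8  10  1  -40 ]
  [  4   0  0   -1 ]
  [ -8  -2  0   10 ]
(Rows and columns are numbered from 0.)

-2

ρ1 -> -1/8·ρ1
  [  1  -5/4  -1/8   5 ]
  [  4     0     0  -1 ]
  [ -8    -2     0  10 ]
ρ2 -> ρ2 − 4·ρ1
  [  1  -5/4  -1/8    5 ]
  [  0     5   1/2  -21 ]
  [ -8    -2     0   10 ]
ρ3 -> ρ3 + 8·ρ1
  [ 1  -5/4  -1/8    5 ]
  [ 0     5   1/2  -21 ]
  [ 0   -12    -1   50 ]
ρ2 -> 1/5·ρ2
  [ 1  -5/4  -1/8      5 ]
  [ 0     1  1/10  -21/5 ]
  [ 0   -12    -1     50 ]
ρ3 -> ρ3 + 12·ρ2
  [ 1  -5/4  -1/8      5 ]
  [ 0     1  1/10  -21/5 ]
  [ 0     0   1/5   -2/5 ]
ρ3 -> 5·ρ3
  [ 1  -5/4  -1/8      5 ]
  [ 0     1  1/10  -21/5 ]
  [ 0     0     1     -2 ]
ρ2 -> ρ2 − 1/10·ρ3
  [ 1  -5/4  -1/8   5 ]
  [ 0     1     0  -4 ]
  [ 0     0     1  -2 ]
ρ1 -> ρ1 + 1/8·ρ3
  [ 1  -5/4  0  19/4 ]
  [ 0     1  0    -4 ]
  [ 0     0  1    -2 ]
ρ1 -> ρ1 + 5/4·ρ2
  [ 1  0  0  -1/4 ]
  [ 0  1  0    -4 ]
  [ 0  0  1    -2 ]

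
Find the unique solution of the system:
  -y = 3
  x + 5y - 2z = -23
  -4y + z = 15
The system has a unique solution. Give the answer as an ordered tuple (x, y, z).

(-2, -3, 3)

Form the augmented matrix and row-reduce:
  [ 0  -1   0  |    3 ]
  [ 1   5  -2  |  -23 ]
  [ 0  -4   1  |   15 ]
R1 <=> R2
  [ 1   5  -2  |  -23 ]
  [ 0  -1   0  |    3 ]
  [ 0  -4   1  |   15 ]
R2 → -1·R2
  [ 1   5  -2  |  -23 ]
  [ 0   1   0  |   -3 ]
  [ 0  -4   1  |   15 ]
R3 → R3 + 4·R2
  [ 1  5  -2  |  -23 ]
  [ 0  1   0  |   -3 ]
  [ 0  0   1  |    3 ]
R1 → R1 + 2·R3
  [ 1  5  0  |  -17 ]
  [ 0  1  0  |   -3 ]
  [ 0  0  1  |    3 ]
R1 → R1 − 5·R2
  [ 1  0  0  |  -2 ]
  [ 0  1  0  |  -3 ]
  [ 0  0  1  |   3 ]
Reading off the last column: x = -2, y = -3, z = 3.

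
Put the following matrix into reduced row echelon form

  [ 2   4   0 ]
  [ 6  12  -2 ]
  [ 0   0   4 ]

[[1, 2, 0], [0, 0, 1], [0, 0, 0]]

ρ1 ← 1/2·ρ1
  [ 1   2   0 ]
  [ 6  12  -2 ]
  [ 0   0   4 ]
ρ2 ← ρ2 − 6·ρ1
  [ 1  2   0 ]
  [ 0  0  -2 ]
  [ 0  0   4 ]
ρ2 ← -1/2·ρ2
  [ 1  2  0 ]
  [ 0  0  1 ]
  [ 0  0  4 ]
ρ3 ← ρ3 − 4·ρ2
  [ 1  2  0 ]
  [ 0  0  1 ]
  [ 0  0  0 ]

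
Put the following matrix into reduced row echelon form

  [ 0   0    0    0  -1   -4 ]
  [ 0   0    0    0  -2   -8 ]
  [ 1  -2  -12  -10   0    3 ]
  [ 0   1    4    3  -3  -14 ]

[[1, 0, -4, -4, 0, -1], [0, 1, 4, 3, 0, -2], [0, 0, 0, 0, 1, 4], [0, 0, 0, 0, 0, 0]]

Swap R1 and R3.
  [ 1  -2  -12  -10   0    3 ]
  [ 0   0    0    0  -2   -8 ]
  [ 0   0    0    0  -1   -4 ]
  [ 0   1    4    3  -3  -14 ]
Swap R2 and R4.
  [ 1  -2  -12  -10   0    3 ]
  [ 0   1    4    3  -3  -14 ]
  [ 0   0    0    0  -1   -4 ]
  [ 0   0    0    0  -2   -8 ]
Multiply R3 by -1.
  [ 1  -2  -12  -10   0    3 ]
  [ 0   1    4    3  -3  -14 ]
  [ 0   0    0    0   1    4 ]
  [ 0   0    0    0  -2   -8 ]
Add 2 times R3 to R4.
  [ 1  -2  -12  -10   0    3 ]
  [ 0   1    4    3  -3  -14 ]
  [ 0   0    0    0   1    4 ]
  [ 0   0    0    0   0    0 ]
Add 3 times R3 to R2.
  [ 1  -2  -12  -10  0   3 ]
  [ 0   1    4    3  0  -2 ]
  [ 0   0    0    0  1   4 ]
  [ 0   0    0    0  0   0 ]
Add 2 times R2 to R1.
  [ 1  0  -4  -4  0  -1 ]
  [ 0  1   4   3  0  -2 ]
  [ 0  0   0   0  1   4 ]
  [ 0  0   0   0  0   0 ]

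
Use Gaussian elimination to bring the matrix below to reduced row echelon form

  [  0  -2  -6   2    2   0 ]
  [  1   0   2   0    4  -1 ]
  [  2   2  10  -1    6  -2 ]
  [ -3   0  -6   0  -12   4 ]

[[1, 0, 2, 0, 4, 0], [0, 1, 3, 0, -1, 0], [0, 0, 0, 1, 0, 0], [0, 0, 0, 0, 0, 1]]

r1 <-> r2
r3 ← r3 − 2·r1
r4 ← r4 + 3·r1
r2 ← -1/2·r2
r3 ← r3 − 2·r2
r1 ← r1 + r4
r2 ← r2 + r3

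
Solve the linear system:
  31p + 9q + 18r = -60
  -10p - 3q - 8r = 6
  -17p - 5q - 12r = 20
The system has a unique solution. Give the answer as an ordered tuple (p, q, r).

(-6, 2, 6)

Form the augmented matrix and row-reduce:
  [  31   9   18  |  -60 ]
  [ -10  -3   -8  |    6 ]
  [ -17  -5  -12  |   20 ]
ρ1 := 1/31·ρ1
  [   1  9/31  18/31  |  -60/31 ]
  [ -10    -3     -8  |       6 ]
  [ -17    -5    -12  |      20 ]
ρ2 := ρ2 + 10·ρ1
  [   1   9/31   18/31  |   -60/31 ]
  [   0  -3/31  -68/31  |  -414/31 ]
  [ -17     -5     -12  |       20 ]
ρ3 := ρ3 + 17·ρ1
  [ 1   9/31   18/31  |   -60/31 ]
  [ 0  -3/31  -68/31  |  -414/31 ]
  [ 0  -2/31  -66/31  |  -400/31 ]
ρ2 := -31/3·ρ2
  [ 1   9/31   18/31  |   -60/31 ]
  [ 0      1    68/3  |      138 ]
  [ 0  -2/31  -66/31  |  -400/31 ]
ρ3 := ρ3 + 2/31·ρ2
  [ 1  9/31  18/31  |  -60/31 ]
  [ 0     1   68/3  |     138 ]
  [ 0     0   -2/3  |      -4 ]
ρ3 := -3/2·ρ3
  [ 1  9/31  18/31  |  -60/31 ]
  [ 0     1   68/3  |     138 ]
  [ 0     0      1  |       6 ]
ρ2 := ρ2 − 68/3·ρ3
  [ 1  9/31  18/31  |  -60/31 ]
  [ 0     1      0  |       2 ]
  [ 0     0      1  |       6 ]
ρ1 := ρ1 − 18/31·ρ3
  [ 1  9/31  0  |  -168/31 ]
  [ 0     1  0  |        2 ]
  [ 0     0  1  |        6 ]
ρ1 := ρ1 − 9/31·ρ2
  [ 1  0  0  |  -6 ]
  [ 0  1  0  |   2 ]
  [ 0  0  1  |   6 ]
Reading off the last column: p = -6, q = 2, r = 6.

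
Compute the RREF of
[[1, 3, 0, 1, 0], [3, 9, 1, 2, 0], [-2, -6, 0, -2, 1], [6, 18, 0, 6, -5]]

Subtract 3 times R1 from R2.
  [  1   3  0   1   0 ]
  [  0   0  1  -1   0 ]
  [ -2  -6  0  -2   1 ]
  [  6  18  0   6  -5 ]
Add 2 times R1 to R3.
  [ 1   3  0   1   0 ]
  [ 0   0  1  -1   0 ]
  [ 0   0  0   0   1 ]
  [ 6  18  0   6  -5 ]
Subtract 6 times R1 from R4.
  [ 1  3  0   1   0 ]
  [ 0  0  1  -1   0 ]
  [ 0  0  0   0   1 ]
  [ 0  0  0   0  -5 ]
Add 5 times R3 to R4.
  [ 1  3  0   1  0 ]
  [ 0  0  1  -1  0 ]
  [ 0  0  0   0  1 ]
  [ 0  0  0   0  0 ]

[[1, 3, 0, 1, 0], [0, 0, 1, -1, 0], [0, 0, 0, 0, 1], [0, 0, 0, 0, 0]]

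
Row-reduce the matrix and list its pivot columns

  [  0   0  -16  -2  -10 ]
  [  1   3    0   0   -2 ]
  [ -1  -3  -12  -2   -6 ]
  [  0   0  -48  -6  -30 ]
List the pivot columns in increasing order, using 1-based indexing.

1, 3, 4

Swap ρ1 and ρ2.
  [  1   3    0   0   -2 ]
  [  0   0  -16  -2  -10 ]
  [ -1  -3  -12  -2   -6 ]
  [  0   0  -48  -6  -30 ]
Add ρ1 to ρ3.
  [ 1  3    0   0   -2 ]
  [ 0  0  -16  -2  -10 ]
  [ 0  0  -12  -2   -8 ]
  [ 0  0  -48  -6  -30 ]
Multiply ρ2 by -1/16.
  [ 1  3    0    0   -2 ]
  [ 0  0    1  1/8  5/8 ]
  [ 0  0  -12   -2   -8 ]
  [ 0  0  -48   -6  -30 ]
Add 12 times ρ2 to ρ3.
  [ 1  3    0     0    -2 ]
  [ 0  0    1   1/8   5/8 ]
  [ 0  0    0  -1/2  -1/2 ]
  [ 0  0  -48    -6   -30 ]
Add 48 times ρ2 to ρ4.
  [ 1  3  0     0    -2 ]
  [ 0  0  1   1/8   5/8 ]
  [ 0  0  0  -1/2  -1/2 ]
  [ 0  0  0     0     0 ]
Multiply ρ3 by -2.
  [ 1  3  0    0   -2 ]
  [ 0  0  1  1/8  5/8 ]
  [ 0  0  0    1    1 ]
  [ 0  0  0    0    0 ]
Subtract 1/8 times ρ3 from ρ2.
  [ 1  3  0  0   -2 ]
  [ 0  0  1  0  1/2 ]
  [ 0  0  0  1    1 ]
  [ 0  0  0  0    0 ]
Pivot columns are the columns containing a leading 1.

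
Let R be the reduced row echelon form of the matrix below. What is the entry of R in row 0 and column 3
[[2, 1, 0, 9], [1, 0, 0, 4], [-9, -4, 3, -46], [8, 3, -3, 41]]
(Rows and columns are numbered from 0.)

4

Multiply ρ1 by 1/2.
  [  1  1/2   0  9/2 ]
  [  1    0   0    4 ]
  [ -9   -4   3  -46 ]
  [  8    3  -3   41 ]
Subtract ρ1 from ρ2.
  [  1   1/2   0   9/2 ]
  [  0  -1/2   0  -1/2 ]
  [ -9    -4   3   -46 ]
  [  8     3  -3    41 ]
Add 9 times ρ1 to ρ3.
  [ 1   1/2   0    9/2 ]
  [ 0  -1/2   0   -1/2 ]
  [ 0   1/2   3  -11/2 ]
  [ 8     3  -3     41 ]
Subtract 8 times ρ1 from ρ4.
  [ 1   1/2   0    9/2 ]
  [ 0  -1/2   0   -1/2 ]
  [ 0   1/2   3  -11/2 ]
  [ 0    -1  -3      5 ]
Multiply ρ2 by -2.
  [ 1  1/2   0    9/2 ]
  [ 0    1   0      1 ]
  [ 0  1/2   3  -11/2 ]
  [ 0   -1  -3      5 ]
Subtract 1/2 times ρ2 from ρ3.
  [ 1  1/2   0  9/2 ]
  [ 0    1   0    1 ]
  [ 0    0   3   -6 ]
  [ 0   -1  -3    5 ]
Add ρ2 to ρ4.
  [ 1  1/2   0  9/2 ]
  [ 0    1   0    1 ]
  [ 0    0   3   -6 ]
  [ 0    0  -3    6 ]
Multiply ρ3 by 1/3.
  [ 1  1/2   0  9/2 ]
  [ 0    1   0    1 ]
  [ 0    0   1   -2 ]
  [ 0    0  -3    6 ]
Add 3 times ρ3 to ρ4.
  [ 1  1/2  0  9/2 ]
  [ 0    1  0    1 ]
  [ 0    0  1   -2 ]
  [ 0    0  0    0 ]
Subtract 1/2 times ρ2 from ρ1.
  [ 1  0  0   4 ]
  [ 0  1  0   1 ]
  [ 0  0  1  -2 ]
  [ 0  0  0   0 ]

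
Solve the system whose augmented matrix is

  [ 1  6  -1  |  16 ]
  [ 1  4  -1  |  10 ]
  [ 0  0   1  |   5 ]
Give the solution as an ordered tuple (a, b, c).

R2 := R2 − R1
  [ 1   6  -1  |  16 ]
  [ 0  -2   0  |  -6 ]
  [ 0   0   1  |   5 ]
R2 := -1/2·R2
  [ 1  6  -1  |  16 ]
  [ 0  1   0  |   3 ]
  [ 0  0   1  |   5 ]
R1 := R1 + R3
  [ 1  6  0  |  21 ]
  [ 0  1  0  |   3 ]
  [ 0  0  1  |   5 ]
R1 := R1 − 6·R2
  [ 1  0  0  |  3 ]
  [ 0  1  0  |  3 ]
  [ 0  0  1  |  5 ]
Reading off the last column: a = 3, b = 3, c = 5.

(3, 3, 5)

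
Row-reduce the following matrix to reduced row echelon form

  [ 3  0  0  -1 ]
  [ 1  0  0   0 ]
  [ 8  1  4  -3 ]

[[1, 0, 0, 0], [0, 1, 4, 0], [0, 0, 0, 1]]

R1 := 1/3·R1
  [ 1  0  0  -1/3 ]
  [ 1  0  0     0 ]
  [ 8  1  4    -3 ]
R2 := R2 − R1
  [ 1  0  0  -1/3 ]
  [ 0  0  0   1/3 ]
  [ 8  1  4    -3 ]
R3 := R3 − 8·R1
  [ 1  0  0  -1/3 ]
  [ 0  0  0   1/3 ]
  [ 0  1  4  -1/3 ]
R2 <-> R3
  [ 1  0  0  -1/3 ]
  [ 0  1  4  -1/3 ]
  [ 0  0  0   1/3 ]
R3 := 3·R3
  [ 1  0  0  -1/3 ]
  [ 0  1  4  -1/3 ]
  [ 0  0  0     1 ]
R2 := R2 + 1/3·R3
  [ 1  0  0  -1/3 ]
  [ 0  1  4     0 ]
  [ 0  0  0     1 ]
R1 := R1 + 1/3·R3
  [ 1  0  0  0 ]
  [ 0  1  4  0 ]
  [ 0  0  0  1 ]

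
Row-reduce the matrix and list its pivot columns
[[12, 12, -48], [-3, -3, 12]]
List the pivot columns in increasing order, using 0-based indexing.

0

r1 := 1/12·r1
  [  1   1  -4 ]
  [ -3  -3  12 ]
r2 := r2 + 3·r1
  [ 1  1  -4 ]
  [ 0  0   0 ]
Pivot columns are the columns containing a leading 1.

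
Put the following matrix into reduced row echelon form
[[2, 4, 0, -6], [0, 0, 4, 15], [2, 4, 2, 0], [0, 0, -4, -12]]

[[1, 2, 0, 0], [0, 0, 1, 0], [0, 0, 0, 1], [0, 0, 0, 0]]

Multiply R1 by 1/2.
  [ 1  2   0   -3 ]
  [ 0  0   4   15 ]
  [ 2  4   2    0 ]
  [ 0  0  -4  -12 ]
Subtract 2 times R1 from R3.
  [ 1  2   0   -3 ]
  [ 0  0   4   15 ]
  [ 0  0   2    6 ]
  [ 0  0  -4  -12 ]
Multiply R2 by 1/4.
  [ 1  2   0    -3 ]
  [ 0  0   1  15/4 ]
  [ 0  0   2     6 ]
  [ 0  0  -4   -12 ]
Subtract 2 times R2 from R3.
  [ 1  2   0    -3 ]
  [ 0  0   1  15/4 ]
  [ 0  0   0  -3/2 ]
  [ 0  0  -4   -12 ]
Add 4 times R2 to R4.
  [ 1  2  0    -3 ]
  [ 0  0  1  15/4 ]
  [ 0  0  0  -3/2 ]
  [ 0  0  0     3 ]
Multiply R3 by -2/3.
  [ 1  2  0    -3 ]
  [ 0  0  1  15/4 ]
  [ 0  0  0     1 ]
  [ 0  0  0     3 ]
Subtract 3 times R3 from R4.
  [ 1  2  0    -3 ]
  [ 0  0  1  15/4 ]
  [ 0  0  0     1 ]
  [ 0  0  0     0 ]
Subtract 15/4 times R3 from R2.
  [ 1  2  0  -3 ]
  [ 0  0  1   0 ]
  [ 0  0  0   1 ]
  [ 0  0  0   0 ]
Add 3 times R3 to R1.
  [ 1  2  0  0 ]
  [ 0  0  1  0 ]
  [ 0  0  0  1 ]
  [ 0  0  0  0 ]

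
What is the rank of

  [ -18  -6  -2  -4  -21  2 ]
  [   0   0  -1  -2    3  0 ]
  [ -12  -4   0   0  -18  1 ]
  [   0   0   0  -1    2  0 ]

rank = 4

R1 -> -1/18·R1
  [   1  1/3  1/9  2/9  7/6  -1/9 ]
  [   0    0   -1   -2    3     0 ]
  [ -12   -4    0    0  -18     1 ]
  [   0    0    0   -1    2     0 ]
R3 -> R3 + 12·R1
  [ 1  1/3  1/9  2/9  7/6  -1/9 ]
  [ 0    0   -1   -2    3     0 ]
  [ 0    0  4/3  8/3   -4  -1/3 ]
  [ 0    0    0   -1    2     0 ]
R2 -> -1·R2
  [ 1  1/3  1/9  2/9  7/6  -1/9 ]
  [ 0    0    1    2   -3     0 ]
  [ 0    0  4/3  8/3   -4  -1/3 ]
  [ 0    0    0   -1    2     0 ]
R3 -> R3 − 4/3·R2
  [ 1  1/3  1/9  2/9  7/6  -1/9 ]
  [ 0    0    1    2   -3     0 ]
  [ 0    0    0    0    0  -1/3 ]
  [ 0    0    0   -1    2     0 ]
R3 ↔ R4
  [ 1  1/3  1/9  2/9  7/6  -1/9 ]
  [ 0    0    1    2   -3     0 ]
  [ 0    0    0   -1    2     0 ]
  [ 0    0    0    0    0  -1/3 ]
R3 -> -1·R3
  [ 1  1/3  1/9  2/9  7/6  -1/9 ]
  [ 0    0    1    2   -3     0 ]
  [ 0    0    0    1   -2     0 ]
  [ 0    0    0    0    0  -1/3 ]
R4 -> -3·R4
  [ 1  1/3  1/9  2/9  7/6  -1/9 ]
  [ 0    0    1    2   -3     0 ]
  [ 0    0    0    1   -2     0 ]
  [ 0    0    0    0    0     1 ]
R1 -> R1 + 1/9·R4
  [ 1  1/3  1/9  2/9  7/6  0 ]
  [ 0    0    1    2   -3  0 ]
  [ 0    0    0    1   -2  0 ]
  [ 0    0    0    0    0  1 ]
R2 -> R2 − 2·R3
  [ 1  1/3  1/9  2/9  7/6  0 ]
  [ 0    0    1    0    1  0 ]
  [ 0    0    0    1   -2  0 ]
  [ 0    0    0    0    0  1 ]
R1 -> R1 − 2/9·R3
  [ 1  1/3  1/9  0  29/18  0 ]
  [ 0    0    1  0      1  0 ]
  [ 0    0    0  1     -2  0 ]
  [ 0    0    0  0      0  1 ]
R1 -> R1 − 1/9·R2
  [ 1  1/3  0  0  3/2  0 ]
  [ 0    0  1  0    1  0 ]
  [ 0    0  0  1   -2  0 ]
  [ 0    0  0  0    0  1 ]
The reduced form has 4 nonzero rows.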